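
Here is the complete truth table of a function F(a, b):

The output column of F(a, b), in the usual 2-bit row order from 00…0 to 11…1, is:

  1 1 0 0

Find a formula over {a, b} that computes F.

F(a, b) = ~a

The output is the negation of a.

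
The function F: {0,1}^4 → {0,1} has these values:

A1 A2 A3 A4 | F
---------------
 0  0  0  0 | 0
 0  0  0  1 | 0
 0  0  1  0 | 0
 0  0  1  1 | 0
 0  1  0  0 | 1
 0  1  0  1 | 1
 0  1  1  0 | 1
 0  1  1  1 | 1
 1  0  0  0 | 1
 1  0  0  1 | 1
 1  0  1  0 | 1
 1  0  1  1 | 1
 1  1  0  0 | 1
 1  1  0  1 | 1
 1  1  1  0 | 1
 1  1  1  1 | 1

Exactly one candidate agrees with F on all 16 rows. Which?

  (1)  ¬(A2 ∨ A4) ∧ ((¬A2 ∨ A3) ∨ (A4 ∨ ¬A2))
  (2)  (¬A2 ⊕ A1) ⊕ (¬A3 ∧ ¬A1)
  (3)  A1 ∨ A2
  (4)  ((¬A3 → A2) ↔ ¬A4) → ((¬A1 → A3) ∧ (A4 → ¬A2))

(1) fails at (0,0,0,0): the formula yields 1, F is 0.
(2) fails at (0,0,1,0): the formula yields 1, F is 0.
(4) fails at (0,0,0,0): the formula yields 1, F is 0.
Only (3) survives; checking it on all 16 rows confirms it matches F.

3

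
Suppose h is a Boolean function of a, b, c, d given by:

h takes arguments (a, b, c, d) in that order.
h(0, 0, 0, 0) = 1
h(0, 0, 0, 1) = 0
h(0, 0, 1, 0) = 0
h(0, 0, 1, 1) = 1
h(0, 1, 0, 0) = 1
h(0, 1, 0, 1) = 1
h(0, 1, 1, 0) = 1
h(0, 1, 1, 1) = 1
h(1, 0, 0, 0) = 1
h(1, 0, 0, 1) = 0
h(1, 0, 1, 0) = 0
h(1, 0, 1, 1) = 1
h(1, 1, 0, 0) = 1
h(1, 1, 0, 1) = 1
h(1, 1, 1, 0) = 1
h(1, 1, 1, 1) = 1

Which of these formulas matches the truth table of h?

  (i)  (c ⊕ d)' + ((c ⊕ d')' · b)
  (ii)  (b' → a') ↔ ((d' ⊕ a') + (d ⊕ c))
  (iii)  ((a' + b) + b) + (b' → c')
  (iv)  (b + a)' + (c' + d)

i

(ii) disagrees with h on (0,0,0,0) (formula → 0, table → 1); rule it out.
(iii) disagrees with h on (0,0,0,1) (formula → 1, table → 0); rule it out.
(iv) disagrees with h on (0,0,0,1) (formula → 1, table → 0); rule it out.
Only (i) survives; checking it on all 16 rows confirms it matches h.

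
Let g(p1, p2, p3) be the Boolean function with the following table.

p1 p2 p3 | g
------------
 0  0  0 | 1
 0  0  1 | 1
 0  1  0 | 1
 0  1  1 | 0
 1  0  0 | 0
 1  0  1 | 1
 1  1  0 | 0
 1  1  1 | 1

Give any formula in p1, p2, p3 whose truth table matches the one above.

The 0-rows are (0,1,1), (1,0,0), (1,1,0). Take each as a conjunction (¬p1·p2·p3, p1·¬p2·¬p3, p1·p2·¬p3), form their disjunction, and complement — that gives a formula that is 1 everywhere g is.

g(p1, p2, p3) = ((((p1' · p2) · p3) + ((p1 · p2') · p3')) + ((p1 · p2) · p3'))'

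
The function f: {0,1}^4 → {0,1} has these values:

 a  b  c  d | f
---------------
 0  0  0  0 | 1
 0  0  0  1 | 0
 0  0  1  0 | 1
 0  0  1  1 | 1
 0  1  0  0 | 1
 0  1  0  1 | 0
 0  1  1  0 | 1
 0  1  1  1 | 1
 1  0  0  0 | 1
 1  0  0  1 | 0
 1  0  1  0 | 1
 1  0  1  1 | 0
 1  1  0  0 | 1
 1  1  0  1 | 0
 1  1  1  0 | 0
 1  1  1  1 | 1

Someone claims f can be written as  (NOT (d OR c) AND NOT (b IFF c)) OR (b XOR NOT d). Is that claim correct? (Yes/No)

Evaluate (NOT (d OR c) AND NOT (b IFF c)) OR (b XOR NOT d) on each row and compare to f:
  a=0, b=0, c=0, d=0: formula gives 1, f = 1 ✓
  a=0, b=0, c=0, d=1: formula gives 0, f = 0 ✓
  a=0, b=0, c=1, d=0: formula gives 1, f = 1 ✓
  a=0, b=0, c=1, d=1: formula gives 0, but f = 1 ✗
Row (0,0,1,1) is a counterexample, so the formula is not equivalent to f.

No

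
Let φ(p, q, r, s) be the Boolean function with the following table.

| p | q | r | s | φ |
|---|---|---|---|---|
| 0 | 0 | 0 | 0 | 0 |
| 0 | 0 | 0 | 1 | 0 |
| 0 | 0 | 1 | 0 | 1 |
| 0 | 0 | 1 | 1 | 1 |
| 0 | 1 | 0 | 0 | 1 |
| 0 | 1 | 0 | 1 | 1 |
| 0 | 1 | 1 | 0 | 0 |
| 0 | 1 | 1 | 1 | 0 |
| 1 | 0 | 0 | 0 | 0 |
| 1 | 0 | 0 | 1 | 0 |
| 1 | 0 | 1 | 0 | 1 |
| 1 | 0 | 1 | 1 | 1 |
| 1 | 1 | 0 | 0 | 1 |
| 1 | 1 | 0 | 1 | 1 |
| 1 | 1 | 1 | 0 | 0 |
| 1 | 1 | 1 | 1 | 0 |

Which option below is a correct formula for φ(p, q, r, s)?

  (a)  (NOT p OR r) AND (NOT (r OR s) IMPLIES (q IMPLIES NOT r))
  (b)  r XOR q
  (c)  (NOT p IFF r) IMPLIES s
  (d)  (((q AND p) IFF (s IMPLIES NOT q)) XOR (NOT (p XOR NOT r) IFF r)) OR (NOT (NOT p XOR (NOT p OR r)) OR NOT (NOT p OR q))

b

(a) disagrees with φ on (0,0,0,0) (formula → 1, table → 0); rule it out.
(c) disagrees with φ on (0,0,0,0) (formula → 1, table → 0); rule it out.
(d) disagrees with φ on (0,0,0,0) (formula → 1, table → 0); rule it out.
That leaves (b). Evaluating it on every row reproduces the table of φ exactly.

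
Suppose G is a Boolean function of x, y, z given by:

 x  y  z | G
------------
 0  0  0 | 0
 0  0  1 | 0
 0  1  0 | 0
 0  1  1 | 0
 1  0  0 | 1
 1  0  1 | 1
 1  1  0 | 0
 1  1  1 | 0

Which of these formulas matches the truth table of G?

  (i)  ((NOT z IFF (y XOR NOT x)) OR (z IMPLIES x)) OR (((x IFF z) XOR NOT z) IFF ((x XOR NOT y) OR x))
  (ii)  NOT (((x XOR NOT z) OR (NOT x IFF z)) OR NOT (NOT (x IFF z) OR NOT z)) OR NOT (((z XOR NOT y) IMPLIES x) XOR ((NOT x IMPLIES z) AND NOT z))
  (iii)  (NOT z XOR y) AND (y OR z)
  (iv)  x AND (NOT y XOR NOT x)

(i) fails at (0,0,0): the formula yields 1, G is 0.
(ii) fails at (0,0,0): the formula yields 1, G is 0.
(iii) fails at (0,1,1): the formula yields 1, G is 0.
Only (iv) survives; checking it on all 8 rows confirms it matches G.

iv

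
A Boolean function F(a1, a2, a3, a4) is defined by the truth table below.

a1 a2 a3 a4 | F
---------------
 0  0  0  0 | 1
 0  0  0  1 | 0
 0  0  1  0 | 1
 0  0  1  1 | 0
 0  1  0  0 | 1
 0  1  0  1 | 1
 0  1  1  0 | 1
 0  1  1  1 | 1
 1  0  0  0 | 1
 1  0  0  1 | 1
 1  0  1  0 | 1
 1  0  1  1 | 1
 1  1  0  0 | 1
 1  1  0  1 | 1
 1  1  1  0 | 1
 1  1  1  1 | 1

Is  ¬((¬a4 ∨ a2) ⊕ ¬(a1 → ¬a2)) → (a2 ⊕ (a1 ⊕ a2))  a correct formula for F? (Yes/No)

Check the formula against F row by row:
  a1=0, a2=0, a3=0, a4=0: formula gives 1, F = 1 ✓
  a1=0, a2=0, a3=0, a4=1: formula gives 0, F = 0 ✓
  a1=0, a2=0, a3=1, a4=0: formula gives 1, F = 1 ✓
  a1=0, a2=0, a3=1, a4=1: formula gives 0, F = 0 ✓
  … (the remaining 12 rows also agree.)
No disagreement on any input; they are logically equivalent.

Yes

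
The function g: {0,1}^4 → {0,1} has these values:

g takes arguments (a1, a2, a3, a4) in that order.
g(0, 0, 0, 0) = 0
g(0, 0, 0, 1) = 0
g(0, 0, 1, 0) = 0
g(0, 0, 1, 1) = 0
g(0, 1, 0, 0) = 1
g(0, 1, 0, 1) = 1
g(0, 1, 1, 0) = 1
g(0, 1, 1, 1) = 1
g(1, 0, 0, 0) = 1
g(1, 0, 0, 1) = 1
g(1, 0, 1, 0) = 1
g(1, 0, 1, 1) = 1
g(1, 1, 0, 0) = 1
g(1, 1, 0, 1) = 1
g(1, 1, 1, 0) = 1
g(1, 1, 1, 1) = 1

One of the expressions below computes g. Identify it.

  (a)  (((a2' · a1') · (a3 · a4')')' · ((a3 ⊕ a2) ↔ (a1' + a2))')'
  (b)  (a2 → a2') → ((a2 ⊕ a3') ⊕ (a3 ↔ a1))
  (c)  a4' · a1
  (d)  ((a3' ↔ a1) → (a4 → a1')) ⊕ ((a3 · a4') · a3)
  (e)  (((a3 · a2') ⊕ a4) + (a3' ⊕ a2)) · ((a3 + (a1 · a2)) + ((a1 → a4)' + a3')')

(a) disagrees with g on (0,0,0,0) (formula → 1, table → 0); rule it out.
(c) disagrees with g on (0,1,0,0) (formula → 0, table → 1); rule it out.
(d) disagrees with g on (0,0,0,0) (formula → 1, table → 0); rule it out.
(e) disagrees with g on (0,0,1,0) (formula → 1, table → 0); rule it out.
(b) is the remaining candidate, and it agrees with g on all 16 inputs.

b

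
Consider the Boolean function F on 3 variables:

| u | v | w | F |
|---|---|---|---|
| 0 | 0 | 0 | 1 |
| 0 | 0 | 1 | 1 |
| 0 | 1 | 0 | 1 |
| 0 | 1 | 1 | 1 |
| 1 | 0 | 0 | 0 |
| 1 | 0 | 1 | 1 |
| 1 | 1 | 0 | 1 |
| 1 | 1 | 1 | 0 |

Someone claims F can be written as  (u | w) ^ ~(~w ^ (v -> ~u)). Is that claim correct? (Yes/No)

Evaluate (u | w) ^ ~(~w ^ (v -> ~u)) on each row and compare to F:
  u=0, v=0, w=0: formula gives 1, F = 1 ✓
  u=0, v=0, w=1: formula gives 1, F = 1 ✓
  u=0, v=1, w=0: formula gives 1, F = 1 ✓
  u=0, v=1, w=1: formula gives 1, F = 1 ✓
  u=1, v=0, w=0: formula gives 0, F = 0 ✓
  … (the remaining 3 rows also agree.)
Every row agrees, so the formula is equivalent.

Yes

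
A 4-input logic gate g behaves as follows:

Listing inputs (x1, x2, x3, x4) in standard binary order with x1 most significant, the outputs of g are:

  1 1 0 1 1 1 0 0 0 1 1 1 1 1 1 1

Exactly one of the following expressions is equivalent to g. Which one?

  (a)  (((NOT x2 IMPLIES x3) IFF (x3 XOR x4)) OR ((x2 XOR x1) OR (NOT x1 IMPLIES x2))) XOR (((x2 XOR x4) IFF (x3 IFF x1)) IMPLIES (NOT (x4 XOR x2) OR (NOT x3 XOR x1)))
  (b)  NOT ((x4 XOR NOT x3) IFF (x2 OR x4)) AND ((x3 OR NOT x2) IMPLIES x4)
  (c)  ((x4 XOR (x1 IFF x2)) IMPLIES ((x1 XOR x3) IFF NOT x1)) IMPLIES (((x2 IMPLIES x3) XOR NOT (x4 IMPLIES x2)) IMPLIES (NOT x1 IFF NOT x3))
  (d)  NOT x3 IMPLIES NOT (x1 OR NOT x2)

c

(a) disagrees with g on (0,0,0,0) (formula → 0, table → 1); rule it out.
(b) disagrees with g on (0,0,0,0) (formula → 0, table → 1); rule it out.
(d) disagrees with g on (0,0,0,0) (formula → 0, table → 1); rule it out.
That leaves (c). Evaluating it on every row reproduces the table of g exactly.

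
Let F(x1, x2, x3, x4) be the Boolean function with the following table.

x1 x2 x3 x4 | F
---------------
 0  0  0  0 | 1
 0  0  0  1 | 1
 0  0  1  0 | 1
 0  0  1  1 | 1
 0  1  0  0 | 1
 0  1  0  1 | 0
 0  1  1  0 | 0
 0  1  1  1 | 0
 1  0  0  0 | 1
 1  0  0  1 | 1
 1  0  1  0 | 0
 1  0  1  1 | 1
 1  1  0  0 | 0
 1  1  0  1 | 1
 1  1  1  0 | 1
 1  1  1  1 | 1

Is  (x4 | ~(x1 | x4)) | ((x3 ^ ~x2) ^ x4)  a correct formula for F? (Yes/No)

No

Check the formula against F row by row:
  x1=0, x2=0, x3=0, x4=0: formula gives 1, F = 1 ✓
  x1=0, x2=0, x3=0, x4=1: formula gives 1, F = 1 ✓
  x1=0, x2=0, x3=1, x4=0: formula gives 1, F = 1 ✓
  x1=0, x2=0, x3=1, x4=1: formula gives 1, F = 1 ✓
  …
  x1=0, x2=1, x3=0, x4=1: formula gives 1, but F = 0 ✗
Since they disagree at (0,1,0,1), the expression is not a correct formula for F.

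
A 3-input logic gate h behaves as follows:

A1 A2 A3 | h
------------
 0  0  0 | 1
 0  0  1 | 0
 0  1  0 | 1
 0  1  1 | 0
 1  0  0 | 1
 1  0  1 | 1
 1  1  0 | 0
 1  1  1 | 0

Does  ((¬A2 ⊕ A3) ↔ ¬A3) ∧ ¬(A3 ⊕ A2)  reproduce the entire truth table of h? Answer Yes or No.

No

Evaluate ((¬A2 ⊕ A3) ↔ ¬A3) ∧ ¬(A3 ⊕ A2) on each row and compare to h:
  A1=0, A2=0, A3=0: formula gives 1, h = 1 ✓
  A1=0, A2=0, A3=1: formula gives 0, h = 0 ✓
  A1=0, A2=1, A3=0: formula gives 0, but h = 1 ✗
Row (0,1,0) is a counterexample, so the formula is not equivalent to h.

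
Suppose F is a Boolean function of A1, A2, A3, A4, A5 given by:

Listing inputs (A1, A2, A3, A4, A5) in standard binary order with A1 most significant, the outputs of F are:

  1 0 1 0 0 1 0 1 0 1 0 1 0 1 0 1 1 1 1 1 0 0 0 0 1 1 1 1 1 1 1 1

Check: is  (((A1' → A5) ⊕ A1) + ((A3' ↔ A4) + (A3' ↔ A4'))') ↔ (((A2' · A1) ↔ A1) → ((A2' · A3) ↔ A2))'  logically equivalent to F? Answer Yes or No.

Yes

Test each input against both F and the formula:
  A1=0, A2=0, A3=0, A4=0, A5=0: formula gives 1, F = 1 ✓
  A1=0, A2=0, A3=0, A4=0, A5=1: formula gives 0, F = 0 ✓
  A1=0, A2=0, A3=0, A4=1, A5=0: formula gives 1, F = 1 ✓
  A1=0, A2=0, A3=0, A4=1, A5=1: formula gives 0, F = 0 ✓
  …and likewise for the remaining 28 rows.
All 32 rows match — the expression computes F exactly.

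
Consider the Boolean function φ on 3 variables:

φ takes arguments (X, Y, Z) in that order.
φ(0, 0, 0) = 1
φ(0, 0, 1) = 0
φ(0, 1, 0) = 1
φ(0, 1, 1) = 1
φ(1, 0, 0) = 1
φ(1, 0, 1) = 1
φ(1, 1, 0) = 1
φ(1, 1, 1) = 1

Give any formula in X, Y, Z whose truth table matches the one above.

φ(X, Y, Z) = not ((not X and not Y) and Z)

Only row (0,0,1) gives 0. So φ is 1 everywhere except there — the complement of the minterm ¬X·¬Y·Z.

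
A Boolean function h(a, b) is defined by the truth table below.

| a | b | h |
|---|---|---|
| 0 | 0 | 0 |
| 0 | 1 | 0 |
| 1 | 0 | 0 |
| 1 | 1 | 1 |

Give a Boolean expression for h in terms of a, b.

The output is 1 only when every input is 1 — the AND of all inputs.

h(a, b) = a ∧ b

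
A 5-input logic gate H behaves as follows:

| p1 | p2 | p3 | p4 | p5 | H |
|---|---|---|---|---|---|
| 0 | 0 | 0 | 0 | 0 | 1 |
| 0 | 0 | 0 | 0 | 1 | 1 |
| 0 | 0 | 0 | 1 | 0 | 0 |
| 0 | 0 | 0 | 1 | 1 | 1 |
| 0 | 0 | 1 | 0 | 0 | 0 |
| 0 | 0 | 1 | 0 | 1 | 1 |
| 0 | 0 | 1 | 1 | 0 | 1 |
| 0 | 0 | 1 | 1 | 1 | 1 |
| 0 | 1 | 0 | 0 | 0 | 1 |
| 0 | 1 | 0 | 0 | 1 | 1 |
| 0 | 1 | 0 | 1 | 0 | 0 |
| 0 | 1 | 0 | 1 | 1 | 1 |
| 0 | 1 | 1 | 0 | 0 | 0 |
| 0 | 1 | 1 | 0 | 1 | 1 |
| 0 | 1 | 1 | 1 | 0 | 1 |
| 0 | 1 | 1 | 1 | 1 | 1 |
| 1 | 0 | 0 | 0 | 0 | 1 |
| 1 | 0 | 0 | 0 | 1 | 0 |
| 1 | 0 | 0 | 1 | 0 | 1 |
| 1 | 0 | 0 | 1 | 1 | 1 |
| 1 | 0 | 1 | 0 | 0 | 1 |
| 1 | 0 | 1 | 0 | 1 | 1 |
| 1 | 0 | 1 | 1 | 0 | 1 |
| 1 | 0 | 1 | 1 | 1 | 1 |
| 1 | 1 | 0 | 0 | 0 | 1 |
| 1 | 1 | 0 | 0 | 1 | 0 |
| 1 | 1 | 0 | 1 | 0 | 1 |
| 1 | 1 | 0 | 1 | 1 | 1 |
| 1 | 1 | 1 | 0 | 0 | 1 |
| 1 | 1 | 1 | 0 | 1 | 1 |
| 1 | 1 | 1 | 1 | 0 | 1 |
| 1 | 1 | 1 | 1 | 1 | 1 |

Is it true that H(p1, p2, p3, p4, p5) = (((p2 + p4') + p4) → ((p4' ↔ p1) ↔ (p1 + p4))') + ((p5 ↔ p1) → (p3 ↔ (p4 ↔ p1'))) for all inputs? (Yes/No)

Check the formula against H row by row:
  p1=0, p2=0, p3=0, p4=0, p5=0: formula gives 1, H = 1 ✓
  p1=0, p2=0, p3=0, p4=0, p5=1: formula gives 1, H = 1 ✓
  p1=0, p2=0, p3=0, p4=1, p5=0: formula gives 0, H = 0 ✓
  p1=0, p2=0, p3=0, p4=1, p5=1: formula gives 1, H = 1 ✓
  …and likewise for the remaining 28 rows.
Every row agrees, so the formula is equivalent.

Yes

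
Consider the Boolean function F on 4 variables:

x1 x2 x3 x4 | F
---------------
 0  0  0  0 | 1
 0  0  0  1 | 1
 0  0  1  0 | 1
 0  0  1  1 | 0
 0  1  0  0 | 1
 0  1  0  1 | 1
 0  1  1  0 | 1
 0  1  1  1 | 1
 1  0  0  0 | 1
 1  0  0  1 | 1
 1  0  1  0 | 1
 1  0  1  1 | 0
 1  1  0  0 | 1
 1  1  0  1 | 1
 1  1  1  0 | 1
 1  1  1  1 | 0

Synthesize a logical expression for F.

F is 0 on only 3 rows — (0,0,1,1), (1,0,1,1), (1,1,1,1). Writing each as a minterm (¬x1·¬x2·x3·x4, x1·¬x2·x3·x4, x1·x2·x3·x4) and OR-ing them characterizes exactly where F=0, so F is the negation of that disjunction.

F(x1, x2, x3, x4) = not (((((not x1 and not x2) and x3) and x4) or (((x1 and not x2) and x3) and x4)) or (((x1 and x2) and x3) and x4))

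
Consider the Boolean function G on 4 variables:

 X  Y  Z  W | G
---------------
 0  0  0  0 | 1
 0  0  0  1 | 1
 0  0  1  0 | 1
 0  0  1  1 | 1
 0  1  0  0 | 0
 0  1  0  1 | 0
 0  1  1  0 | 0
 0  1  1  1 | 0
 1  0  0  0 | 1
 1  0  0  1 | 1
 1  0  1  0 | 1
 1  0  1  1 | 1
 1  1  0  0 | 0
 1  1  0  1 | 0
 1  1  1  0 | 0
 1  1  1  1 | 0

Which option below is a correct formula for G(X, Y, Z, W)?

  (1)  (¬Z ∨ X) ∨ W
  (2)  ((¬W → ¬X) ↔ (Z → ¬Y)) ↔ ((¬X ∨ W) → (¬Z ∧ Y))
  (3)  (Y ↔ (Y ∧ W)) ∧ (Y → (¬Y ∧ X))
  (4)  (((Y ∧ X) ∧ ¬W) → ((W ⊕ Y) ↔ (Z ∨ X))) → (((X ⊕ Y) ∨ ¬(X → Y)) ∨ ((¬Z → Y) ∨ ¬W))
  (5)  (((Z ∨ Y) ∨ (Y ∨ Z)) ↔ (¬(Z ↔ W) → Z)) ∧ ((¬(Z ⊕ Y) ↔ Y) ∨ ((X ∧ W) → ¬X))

(1): at (0,0,1,0) it gives 0, but G = 1 — eliminated.
(2): at (0,0,0,0) it gives 0, but G = 1 — eliminated.
(4): at (0,0,0,1) it gives 0, but G = 1 — eliminated.
(5): at (0,0,0,0) it gives 0, but G = 1 — eliminated.
That leaves (3). Evaluating it on every row reproduces the table of G exactly.

3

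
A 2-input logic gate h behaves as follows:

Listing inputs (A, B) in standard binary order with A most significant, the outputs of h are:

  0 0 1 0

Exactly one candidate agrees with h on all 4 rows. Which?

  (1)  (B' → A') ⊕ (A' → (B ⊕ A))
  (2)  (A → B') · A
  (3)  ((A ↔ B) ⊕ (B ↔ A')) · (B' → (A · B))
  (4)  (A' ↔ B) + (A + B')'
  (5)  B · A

(1) fails at (0,0): the formula yields 1, h is 0.
(3) fails at (0,1): the formula yields 1, h is 0.
(4) fails at (0,1): the formula yields 1, h is 0.
(5) fails at (1,0): the formula yields 0, h is 1.
That leaves (2). Evaluating it on every row reproduces the table of h exactly.

2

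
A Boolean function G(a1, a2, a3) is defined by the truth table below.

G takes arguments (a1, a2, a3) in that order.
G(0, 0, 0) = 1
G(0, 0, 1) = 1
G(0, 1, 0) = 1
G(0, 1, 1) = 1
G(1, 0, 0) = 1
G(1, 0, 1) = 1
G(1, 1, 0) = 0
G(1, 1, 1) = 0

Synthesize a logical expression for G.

G(a1, a2, a3) = NOT (((a1 AND a2) AND NOT a3) OR ((a1 AND a2) AND a3))

G is 0 on only 2 rows — (1,1,0), (1,1,1). Writing each as a minterm (a1·a2·¬a3, a1·a2·a3) and OR-ing them characterizes exactly where G=0, so G is the negation of that disjunction.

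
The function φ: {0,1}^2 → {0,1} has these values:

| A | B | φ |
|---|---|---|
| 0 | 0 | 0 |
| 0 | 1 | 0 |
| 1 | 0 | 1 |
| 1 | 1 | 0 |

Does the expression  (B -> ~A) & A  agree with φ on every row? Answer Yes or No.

Yes

Evaluate (B -> ~A) & A on each row and compare to φ:
  A=0, B=0: formula gives 0, φ = 0 ✓
  A=0, B=1: formula gives 0, φ = 0 ✓
  A=1, B=0: formula gives 1, φ = 1 ✓
  A=1, B=1: formula gives 0, φ = 0 ✓
No disagreement on any input; they are logically equivalent.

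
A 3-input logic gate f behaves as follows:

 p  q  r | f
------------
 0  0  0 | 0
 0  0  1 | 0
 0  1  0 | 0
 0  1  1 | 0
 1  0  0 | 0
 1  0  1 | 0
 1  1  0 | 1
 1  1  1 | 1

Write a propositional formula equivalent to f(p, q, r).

f(p, q, r) = ((p AND q) AND NOT r) OR ((p AND q) AND r)

f=1 on 2 inputs: (1,1,0), (1,1,1). Reading each as a conjunction of literals (p·q·¬r, p·q·r) and taking the OR gives the canonical DNF.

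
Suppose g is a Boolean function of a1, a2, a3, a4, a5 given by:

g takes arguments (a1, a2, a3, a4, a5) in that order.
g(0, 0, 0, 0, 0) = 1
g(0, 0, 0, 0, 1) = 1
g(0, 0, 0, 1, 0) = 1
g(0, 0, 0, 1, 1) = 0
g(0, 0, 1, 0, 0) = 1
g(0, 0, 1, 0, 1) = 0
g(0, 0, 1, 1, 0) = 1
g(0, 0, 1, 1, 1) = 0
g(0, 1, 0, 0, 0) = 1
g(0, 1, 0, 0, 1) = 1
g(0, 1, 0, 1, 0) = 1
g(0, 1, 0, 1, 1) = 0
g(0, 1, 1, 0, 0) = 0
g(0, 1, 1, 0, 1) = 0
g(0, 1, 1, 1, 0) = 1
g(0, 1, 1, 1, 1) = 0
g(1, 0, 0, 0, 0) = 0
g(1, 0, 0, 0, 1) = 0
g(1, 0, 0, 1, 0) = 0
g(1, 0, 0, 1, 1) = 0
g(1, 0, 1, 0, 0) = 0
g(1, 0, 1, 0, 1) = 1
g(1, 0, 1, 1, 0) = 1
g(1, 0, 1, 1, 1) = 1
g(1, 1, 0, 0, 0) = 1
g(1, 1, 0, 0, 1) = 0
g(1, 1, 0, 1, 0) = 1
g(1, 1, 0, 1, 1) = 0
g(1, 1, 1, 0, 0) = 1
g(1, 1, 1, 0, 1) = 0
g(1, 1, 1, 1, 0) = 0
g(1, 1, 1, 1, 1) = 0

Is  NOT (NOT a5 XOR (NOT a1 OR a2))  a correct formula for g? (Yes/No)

No

Check the formula against g row by row:
  a1=0, a2=0, a3=0, a4=0, a5=0: formula gives 1, g = 1 ✓
  a1=0, a2=0, a3=0, a4=0, a5=1: formula gives 0, but g = 1 ✗
A single disagreement suffices: at (0,0,0,0,1) they differ, so the formula does not compute g.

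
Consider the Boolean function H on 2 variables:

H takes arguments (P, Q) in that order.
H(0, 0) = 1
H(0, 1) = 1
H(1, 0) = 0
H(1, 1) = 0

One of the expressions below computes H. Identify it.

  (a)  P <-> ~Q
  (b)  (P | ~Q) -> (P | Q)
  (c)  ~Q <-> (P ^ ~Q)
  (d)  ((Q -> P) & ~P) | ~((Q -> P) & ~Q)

c

(a) fails at (0,0): the formula yields 0, H is 1.
(b) fails at (0,0): the formula yields 0, H is 1.
(d) fails at (1,1): the formula yields 1, H is 0.
(c) is the remaining candidate, and it agrees with H on all 4 inputs.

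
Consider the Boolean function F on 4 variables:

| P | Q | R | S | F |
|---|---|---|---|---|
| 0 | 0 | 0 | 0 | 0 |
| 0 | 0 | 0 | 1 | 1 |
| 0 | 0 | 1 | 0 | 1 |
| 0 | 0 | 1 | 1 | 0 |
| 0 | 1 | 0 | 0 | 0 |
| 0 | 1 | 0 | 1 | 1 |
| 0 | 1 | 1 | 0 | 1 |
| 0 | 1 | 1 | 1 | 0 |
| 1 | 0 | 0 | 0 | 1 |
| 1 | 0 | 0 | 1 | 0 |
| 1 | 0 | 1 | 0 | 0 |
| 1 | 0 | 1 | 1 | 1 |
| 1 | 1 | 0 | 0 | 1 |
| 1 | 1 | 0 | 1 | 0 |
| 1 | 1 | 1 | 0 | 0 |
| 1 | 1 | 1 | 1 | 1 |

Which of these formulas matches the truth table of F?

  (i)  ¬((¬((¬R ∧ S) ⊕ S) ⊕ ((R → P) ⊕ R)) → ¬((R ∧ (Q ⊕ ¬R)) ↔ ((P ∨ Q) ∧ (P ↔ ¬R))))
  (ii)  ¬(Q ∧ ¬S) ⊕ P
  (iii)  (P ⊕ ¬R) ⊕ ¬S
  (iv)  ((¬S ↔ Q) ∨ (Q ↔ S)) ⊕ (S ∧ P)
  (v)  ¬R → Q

iii

(i) fails at (0,0,0,1): the formula yields 0, F is 1.
(ii) fails at (0,0,0,0): the formula yields 1, F is 0.
(iv) fails at (0,0,0,0): the formula yields 1, F is 0.
(v) fails at (0,0,0,1): the formula yields 0, F is 1.
(iii) is the remaining candidate, and it agrees with F on all 16 inputs.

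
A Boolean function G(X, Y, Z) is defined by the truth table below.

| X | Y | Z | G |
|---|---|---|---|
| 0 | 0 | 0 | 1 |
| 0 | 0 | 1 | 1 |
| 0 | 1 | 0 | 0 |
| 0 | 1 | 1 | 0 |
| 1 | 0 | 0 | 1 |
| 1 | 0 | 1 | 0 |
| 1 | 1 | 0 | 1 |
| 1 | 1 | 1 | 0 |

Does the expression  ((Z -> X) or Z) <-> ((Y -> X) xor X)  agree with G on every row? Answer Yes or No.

No

Evaluate ((Z -> X) or Z) <-> ((Y -> X) xor X) on each row and compare to G:
  X=0, Y=0, Z=0: formula gives 1, G = 1 ✓
  X=0, Y=0, Z=1: formula gives 1, G = 1 ✓
  X=0, Y=1, Z=0: formula gives 0, G = 0 ✓
  X=0, Y=1, Z=1: formula gives 0, G = 0 ✓
  X=1, Y=0, Z=0: formula gives 0, but G = 1 ✗
A single disagreement suffices: at (1,0,0) they differ, so the formula does not compute G.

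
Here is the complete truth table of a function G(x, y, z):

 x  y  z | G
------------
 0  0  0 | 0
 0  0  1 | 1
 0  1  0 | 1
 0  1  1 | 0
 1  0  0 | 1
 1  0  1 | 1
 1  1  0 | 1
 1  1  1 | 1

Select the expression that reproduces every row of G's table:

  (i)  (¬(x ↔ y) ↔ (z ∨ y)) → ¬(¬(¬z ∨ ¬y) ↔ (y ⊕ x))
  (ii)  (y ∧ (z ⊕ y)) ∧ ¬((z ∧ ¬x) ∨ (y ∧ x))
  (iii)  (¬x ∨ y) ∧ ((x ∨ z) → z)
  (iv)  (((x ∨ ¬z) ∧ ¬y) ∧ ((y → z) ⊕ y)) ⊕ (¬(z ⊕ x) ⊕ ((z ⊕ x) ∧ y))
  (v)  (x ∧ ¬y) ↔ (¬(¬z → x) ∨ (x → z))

i

(ii) fails at (0,0,1): the formula yields 0, G is 1.
(iii) fails at (0,0,0): the formula yields 1, G is 0.
(iv) fails at (0,0,1): the formula yields 0, G is 1.
(v) fails at (0,0,1): the formula yields 0, G is 1.
That leaves (i). Evaluating it on every row reproduces the table of G exactly.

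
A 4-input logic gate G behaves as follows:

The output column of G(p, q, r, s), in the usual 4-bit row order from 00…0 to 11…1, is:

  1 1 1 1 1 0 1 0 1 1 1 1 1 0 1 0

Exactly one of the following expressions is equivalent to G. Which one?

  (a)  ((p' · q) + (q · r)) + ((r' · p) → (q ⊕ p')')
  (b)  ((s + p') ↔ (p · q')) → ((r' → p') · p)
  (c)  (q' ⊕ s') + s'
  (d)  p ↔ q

c

(a): at (0,1,0,1) it gives 1, but G = 0 — eliminated.
(b): at (0,1,0,1) it gives 1, but G = 0 — eliminated.
(d): at (0,1,0,0) it gives 0, but G = 1 — eliminated.
(c) is the remaining candidate, and it agrees with G on all 16 inputs.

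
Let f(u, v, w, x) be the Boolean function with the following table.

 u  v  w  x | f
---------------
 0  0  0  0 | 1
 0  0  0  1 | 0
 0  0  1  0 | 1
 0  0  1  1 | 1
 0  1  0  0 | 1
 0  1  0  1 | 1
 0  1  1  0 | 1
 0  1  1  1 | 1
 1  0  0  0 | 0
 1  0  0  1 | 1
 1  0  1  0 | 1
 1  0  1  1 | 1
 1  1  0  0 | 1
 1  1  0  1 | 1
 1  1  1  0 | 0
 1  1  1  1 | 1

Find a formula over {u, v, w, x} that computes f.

The 0-rows are (0,0,0,1), (1,0,0,0), (1,1,1,0). Take each as a conjunction (¬u·¬v·¬w·x, u·¬v·¬w·¬x, u·v·w·¬x), form their disjunction, and complement — that gives a formula that is 1 everywhere f is.

f(u, v, w, x) = NOT (((((NOT u AND NOT v) AND NOT w) AND x) OR (((u AND NOT v) AND NOT w) AND NOT x)) OR (((u AND v) AND w) AND NOT x))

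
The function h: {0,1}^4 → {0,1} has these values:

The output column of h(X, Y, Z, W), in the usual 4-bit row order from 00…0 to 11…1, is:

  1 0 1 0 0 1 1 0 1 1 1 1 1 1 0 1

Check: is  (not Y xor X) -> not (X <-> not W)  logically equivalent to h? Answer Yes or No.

No

Check the formula against h row by row:
  X=0, Y=0, Z=0, W=0: formula gives 1, h = 1 ✓
  X=0, Y=0, Z=0, W=1: formula gives 0, h = 0 ✓
  X=0, Y=0, Z=1, W=0: formula gives 1, h = 1 ✓
  X=0, Y=0, Z=1, W=1: formula gives 0, h = 0 ✓
  X=0, Y=1, Z=0, W=0: formula gives 1, but h = 0 ✗
Since they disagree at (0,1,0,0), the expression is not a correct formula for h.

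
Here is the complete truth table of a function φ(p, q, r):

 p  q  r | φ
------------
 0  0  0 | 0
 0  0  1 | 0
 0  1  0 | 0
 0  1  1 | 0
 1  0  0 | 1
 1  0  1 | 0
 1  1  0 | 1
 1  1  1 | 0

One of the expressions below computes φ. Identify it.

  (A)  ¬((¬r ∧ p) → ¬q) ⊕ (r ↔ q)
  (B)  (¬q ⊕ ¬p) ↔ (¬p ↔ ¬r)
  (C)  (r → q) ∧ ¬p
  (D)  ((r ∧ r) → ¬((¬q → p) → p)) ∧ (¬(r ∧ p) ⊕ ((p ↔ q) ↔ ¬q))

D

(A): at (0,0,0) it gives 1, but φ = 0 — eliminated.
(B): at (0,0,1) it gives 1, but φ = 0 — eliminated.
(C): at (0,0,0) it gives 1, but φ = 0 — eliminated.
That leaves (D). Evaluating it on every row reproduces the table of φ exactly.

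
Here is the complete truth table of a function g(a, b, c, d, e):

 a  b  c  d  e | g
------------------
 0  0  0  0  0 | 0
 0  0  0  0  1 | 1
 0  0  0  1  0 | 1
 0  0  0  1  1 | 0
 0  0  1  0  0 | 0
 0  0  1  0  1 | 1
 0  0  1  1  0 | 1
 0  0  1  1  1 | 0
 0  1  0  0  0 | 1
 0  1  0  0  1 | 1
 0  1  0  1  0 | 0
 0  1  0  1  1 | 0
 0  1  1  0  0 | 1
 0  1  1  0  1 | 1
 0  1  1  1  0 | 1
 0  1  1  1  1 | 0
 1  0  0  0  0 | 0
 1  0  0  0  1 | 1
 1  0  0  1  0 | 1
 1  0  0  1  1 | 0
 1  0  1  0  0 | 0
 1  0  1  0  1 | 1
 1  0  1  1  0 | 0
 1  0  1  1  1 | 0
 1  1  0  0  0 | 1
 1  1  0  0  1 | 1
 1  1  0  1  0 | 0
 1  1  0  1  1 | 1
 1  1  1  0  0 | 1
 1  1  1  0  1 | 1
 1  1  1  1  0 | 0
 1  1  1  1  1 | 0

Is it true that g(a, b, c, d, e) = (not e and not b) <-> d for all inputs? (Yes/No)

No

Evaluate (not e and not b) <-> d on each row and compare to g:
  a=0, b=0, c=0, d=0, e=0: formula gives 0, g = 0 ✓
  a=0, b=0, c=0, d=0, e=1: formula gives 1, g = 1 ✓
  a=0, b=0, c=0, d=1, e=0: formula gives 1, g = 1 ✓
  a=0, b=0, c=0, d=1, e=1: formula gives 0, g = 0 ✓
  …
  a=0, b=1, c=1, d=1, e=0: formula gives 0, but g = 1 ✗
Row (0,1,1,1,0) is a counterexample, so the formula is not equivalent to g.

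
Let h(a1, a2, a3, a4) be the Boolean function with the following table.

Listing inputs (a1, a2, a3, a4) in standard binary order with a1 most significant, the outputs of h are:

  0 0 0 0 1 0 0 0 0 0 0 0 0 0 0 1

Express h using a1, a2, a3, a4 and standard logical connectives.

Collect the rows where h=1 — (0,1,0,0), (1,1,1,1) — and write one minterm per row: ¬a1·a2·¬a3·¬a4, a1·a2·a3·a4. Their union (logical OR) reproduces the table exactly.

h(a1, a2, a3, a4) = (((a1' · a2) · a3') · a4') + (((a1 · a2) · a3) · a4)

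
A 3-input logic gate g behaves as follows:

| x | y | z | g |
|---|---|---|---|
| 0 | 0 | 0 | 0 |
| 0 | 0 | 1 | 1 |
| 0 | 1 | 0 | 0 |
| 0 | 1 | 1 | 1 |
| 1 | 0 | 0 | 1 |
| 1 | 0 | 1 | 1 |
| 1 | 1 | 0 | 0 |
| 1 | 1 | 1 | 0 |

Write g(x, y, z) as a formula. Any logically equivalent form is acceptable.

Collect the rows where g=1 — (0,0,1), (0,1,1), (1,0,0), (1,0,1) — and write one minterm per row: ¬x·¬y·z, ¬x·y·z, x·¬y·¬z, x·¬y·z. Their union (logical OR) reproduces the table exactly.

g(x, y, z) = ((((x' · y') · z) + ((x' · y) · z)) + ((x · y') · z')) + ((x · y') · z)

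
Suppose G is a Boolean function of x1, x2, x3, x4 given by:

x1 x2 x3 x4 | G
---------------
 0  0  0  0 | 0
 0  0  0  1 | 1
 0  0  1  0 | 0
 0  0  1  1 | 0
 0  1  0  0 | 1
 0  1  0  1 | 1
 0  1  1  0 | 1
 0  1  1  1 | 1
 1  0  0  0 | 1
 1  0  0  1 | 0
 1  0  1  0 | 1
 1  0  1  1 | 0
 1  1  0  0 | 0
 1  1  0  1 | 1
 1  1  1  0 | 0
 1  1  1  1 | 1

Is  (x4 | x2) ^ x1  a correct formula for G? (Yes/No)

No

Evaluate (x4 | x2) ^ x1 on each row and compare to G:
  x1=0, x2=0, x3=0, x4=0: formula gives 0, G = 0 ✓
  x1=0, x2=0, x3=0, x4=1: formula gives 1, G = 1 ✓
  x1=0, x2=0, x3=1, x4=0: formula gives 0, G = 0 ✓
  x1=0, x2=0, x3=1, x4=1: formula gives 1, but G = 0 ✗
A single disagreement suffices: at (0,0,1,1) they differ, so the formula does not compute G.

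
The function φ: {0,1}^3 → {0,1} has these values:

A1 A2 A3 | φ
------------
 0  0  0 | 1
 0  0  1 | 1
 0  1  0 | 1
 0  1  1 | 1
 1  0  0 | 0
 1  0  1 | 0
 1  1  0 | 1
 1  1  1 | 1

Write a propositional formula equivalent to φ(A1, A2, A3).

φ(A1, A2, A3) = ~(((A1 & ~A2) & ~A3) | ((A1 & ~A2) & A3))

The 0-rows are (1,0,0), (1,0,1). Take each as a conjunction (A1·¬A2·¬A3, A1·¬A2·A3), form their disjunction, and complement — that gives a formula that is 1 everywhere φ is.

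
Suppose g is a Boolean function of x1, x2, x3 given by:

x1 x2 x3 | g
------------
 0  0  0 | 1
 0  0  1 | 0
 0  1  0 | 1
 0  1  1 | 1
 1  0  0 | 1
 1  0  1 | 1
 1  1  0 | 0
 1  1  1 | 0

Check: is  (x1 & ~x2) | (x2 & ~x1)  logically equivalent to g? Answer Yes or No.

No

Evaluate (x1 & ~x2) | (x2 & ~x1) on each row and compare to g:
  x1=0, x2=0, x3=0: formula gives 0, but g = 1 ✗
Since they disagree at (0,0,0), the expression is not a correct formula for g.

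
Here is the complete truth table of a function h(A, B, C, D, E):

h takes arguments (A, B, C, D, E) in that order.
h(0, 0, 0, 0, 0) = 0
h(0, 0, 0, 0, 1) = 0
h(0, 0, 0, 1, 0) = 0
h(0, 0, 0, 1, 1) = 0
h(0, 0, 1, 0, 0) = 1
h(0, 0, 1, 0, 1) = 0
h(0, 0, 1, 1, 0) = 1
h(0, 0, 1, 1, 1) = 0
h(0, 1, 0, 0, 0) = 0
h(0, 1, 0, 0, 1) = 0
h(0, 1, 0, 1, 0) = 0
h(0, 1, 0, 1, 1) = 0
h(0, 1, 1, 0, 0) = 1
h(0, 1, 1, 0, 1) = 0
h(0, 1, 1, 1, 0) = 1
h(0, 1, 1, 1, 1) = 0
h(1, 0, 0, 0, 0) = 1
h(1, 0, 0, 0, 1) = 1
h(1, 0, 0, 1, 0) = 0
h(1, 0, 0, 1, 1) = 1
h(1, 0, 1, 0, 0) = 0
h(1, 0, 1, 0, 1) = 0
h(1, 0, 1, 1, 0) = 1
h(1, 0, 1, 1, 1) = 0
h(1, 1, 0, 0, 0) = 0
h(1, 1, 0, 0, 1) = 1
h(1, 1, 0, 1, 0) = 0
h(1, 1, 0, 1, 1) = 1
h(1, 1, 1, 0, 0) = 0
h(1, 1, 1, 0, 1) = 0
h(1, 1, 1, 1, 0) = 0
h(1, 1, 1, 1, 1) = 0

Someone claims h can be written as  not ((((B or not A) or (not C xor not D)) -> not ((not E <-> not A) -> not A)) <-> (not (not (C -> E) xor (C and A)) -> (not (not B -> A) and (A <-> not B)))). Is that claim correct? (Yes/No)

Test each input against both h and the formula:
  A=0, B=0, C=0, D=0, E=0: formula gives 0, h = 0 ✓
  A=0, B=0, C=0, D=0, E=1: formula gives 0, h = 0 ✓
  A=0, B=0, C=0, D=1, E=0: formula gives 0, h = 0 ✓
  A=0, B=0, C=0, D=1, E=1: formula gives 0, h = 0 ✓
  … (the remaining 28 rows also agree.)
No disagreement on any input; they are logically equivalent.

Yes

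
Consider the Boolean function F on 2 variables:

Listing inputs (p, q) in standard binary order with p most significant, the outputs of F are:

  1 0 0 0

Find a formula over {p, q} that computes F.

The output is 1 only when every input is 0 — NOR of all inputs.

F(p, q) = ~(p | q)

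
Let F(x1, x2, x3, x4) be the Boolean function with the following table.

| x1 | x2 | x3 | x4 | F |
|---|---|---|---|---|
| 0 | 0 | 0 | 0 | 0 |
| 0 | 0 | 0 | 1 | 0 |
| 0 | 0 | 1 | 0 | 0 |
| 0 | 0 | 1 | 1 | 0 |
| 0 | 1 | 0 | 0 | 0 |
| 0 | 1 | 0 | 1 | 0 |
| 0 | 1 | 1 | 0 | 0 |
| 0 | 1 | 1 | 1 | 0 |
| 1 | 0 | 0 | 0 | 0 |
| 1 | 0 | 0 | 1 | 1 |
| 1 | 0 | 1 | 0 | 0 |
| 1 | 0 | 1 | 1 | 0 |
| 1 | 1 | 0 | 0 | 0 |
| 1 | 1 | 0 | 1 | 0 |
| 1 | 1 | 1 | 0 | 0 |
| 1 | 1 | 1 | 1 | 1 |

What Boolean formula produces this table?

F=1 on 2 inputs: (1,0,0,1), (1,1,1,1). Reading each as a conjunction of literals (x1·¬x2·¬x3·x4, x1·x2·x3·x4) and taking the OR gives the canonical DNF.

F(x1, x2, x3, x4) = (((x1 and not x2) and not x3) and x4) or (((x1 and x2) and x3) and x4)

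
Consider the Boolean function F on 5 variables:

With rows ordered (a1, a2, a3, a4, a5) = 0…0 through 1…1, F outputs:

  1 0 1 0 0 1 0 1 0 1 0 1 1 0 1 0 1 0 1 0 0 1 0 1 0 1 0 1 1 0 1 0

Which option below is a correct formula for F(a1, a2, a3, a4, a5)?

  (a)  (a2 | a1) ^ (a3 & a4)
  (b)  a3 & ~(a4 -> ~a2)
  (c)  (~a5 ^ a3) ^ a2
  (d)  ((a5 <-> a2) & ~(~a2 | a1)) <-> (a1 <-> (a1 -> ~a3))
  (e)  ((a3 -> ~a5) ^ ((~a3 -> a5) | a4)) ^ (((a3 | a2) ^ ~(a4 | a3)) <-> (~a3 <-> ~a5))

c

(a) disagrees with F on (0,0,0,0,0) (formula → 0, table → 1); rule it out.
(b) disagrees with F on (0,0,0,0,0) (formula → 0, table → 1); rule it out.
(d) disagrees with F on (0,0,0,0,1) (formula → 1, table → 0); rule it out.
(e) disagrees with F on (0,0,0,0,0) (formula → 0, table → 1); rule it out.
That leaves (c). Evaluating it on every row reproduces the table of F exactly.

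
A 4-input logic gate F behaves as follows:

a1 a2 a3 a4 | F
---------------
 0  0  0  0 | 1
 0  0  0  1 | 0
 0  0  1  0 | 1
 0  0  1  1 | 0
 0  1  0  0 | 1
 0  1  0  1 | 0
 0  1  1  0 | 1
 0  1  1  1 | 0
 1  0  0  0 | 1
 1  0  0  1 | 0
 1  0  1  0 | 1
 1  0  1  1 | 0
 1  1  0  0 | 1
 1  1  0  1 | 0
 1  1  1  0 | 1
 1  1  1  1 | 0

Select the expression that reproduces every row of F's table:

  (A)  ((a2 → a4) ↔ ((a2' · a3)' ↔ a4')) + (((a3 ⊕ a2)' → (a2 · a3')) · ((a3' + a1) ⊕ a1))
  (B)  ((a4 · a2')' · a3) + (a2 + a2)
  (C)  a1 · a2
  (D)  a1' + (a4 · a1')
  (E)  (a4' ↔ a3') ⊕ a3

(A): at (0,0,1,0) it gives 0, but F = 1 — eliminated.
(B): at (0,0,0,0) it gives 0, but F = 1 — eliminated.
(C): at (0,0,0,0) it gives 0, but F = 1 — eliminated.
(D): at (0,0,0,1) it gives 1, but F = 0 — eliminated.
(E) is the remaining candidate, and it agrees with F on all 16 inputs.

E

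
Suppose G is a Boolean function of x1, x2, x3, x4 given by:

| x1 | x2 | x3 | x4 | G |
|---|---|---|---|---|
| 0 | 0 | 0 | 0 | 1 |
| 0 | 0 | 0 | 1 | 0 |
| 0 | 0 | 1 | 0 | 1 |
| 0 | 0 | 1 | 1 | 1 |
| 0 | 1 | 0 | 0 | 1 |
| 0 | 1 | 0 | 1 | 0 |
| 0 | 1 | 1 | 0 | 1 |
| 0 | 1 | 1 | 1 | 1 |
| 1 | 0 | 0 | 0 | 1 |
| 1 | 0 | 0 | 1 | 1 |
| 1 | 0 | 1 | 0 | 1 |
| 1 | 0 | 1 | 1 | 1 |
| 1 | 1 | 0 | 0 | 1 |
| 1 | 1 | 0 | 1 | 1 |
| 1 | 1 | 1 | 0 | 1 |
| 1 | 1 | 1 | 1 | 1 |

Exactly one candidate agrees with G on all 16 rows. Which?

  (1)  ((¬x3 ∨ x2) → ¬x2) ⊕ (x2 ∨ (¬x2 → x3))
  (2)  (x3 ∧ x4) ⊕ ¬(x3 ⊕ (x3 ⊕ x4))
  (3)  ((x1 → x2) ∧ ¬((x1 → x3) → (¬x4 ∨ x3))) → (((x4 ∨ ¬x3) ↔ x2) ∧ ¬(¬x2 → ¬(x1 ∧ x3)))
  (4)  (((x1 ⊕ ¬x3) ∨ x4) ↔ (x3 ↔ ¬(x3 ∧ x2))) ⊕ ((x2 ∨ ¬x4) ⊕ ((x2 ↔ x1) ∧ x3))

3

(1) disagrees with G on (0,0,0,1) (formula → 1, table → 0); rule it out.
(2) disagrees with G on (1,0,0,1) (formula → 0, table → 1); rule it out.
(4) disagrees with G on (0,0,1,0) (formula → 0, table → 1); rule it out.
(3) is the remaining candidate, and it agrees with G on all 16 inputs.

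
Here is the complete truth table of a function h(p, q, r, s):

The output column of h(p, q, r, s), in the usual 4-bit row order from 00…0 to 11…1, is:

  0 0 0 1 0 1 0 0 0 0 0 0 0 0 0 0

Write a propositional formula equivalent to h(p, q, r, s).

Collect the rows where h=1 — (0,0,1,1), (0,1,0,1) — and write one minterm per row: ¬p·¬q·r·s, ¬p·q·¬r·s. Their union (logical OR) reproduces the table exactly.

h(p, q, r, s) = (((¬p ∧ ¬q) ∧ r) ∧ s) ∨ (((¬p ∧ q) ∧ ¬r) ∧ s)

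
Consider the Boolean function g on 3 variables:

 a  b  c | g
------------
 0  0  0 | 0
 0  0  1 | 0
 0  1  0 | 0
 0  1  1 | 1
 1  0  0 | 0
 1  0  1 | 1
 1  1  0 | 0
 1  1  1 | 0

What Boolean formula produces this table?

g(a, b, c) = ((¬a ∧ b) ∧ c) ∨ ((a ∧ ¬b) ∧ c)

The 1-rows are (0,1,1), (1,0,1). Each contributes one minterm — ¬a·b·c; a·¬b·c — and their disjunction is a sum-of-products form of g.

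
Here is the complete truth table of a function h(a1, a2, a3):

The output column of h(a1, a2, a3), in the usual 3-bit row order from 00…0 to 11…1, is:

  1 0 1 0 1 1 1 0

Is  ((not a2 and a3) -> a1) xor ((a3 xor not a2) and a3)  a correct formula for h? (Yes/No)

Evaluate ((not a2 and a3) -> a1) xor ((a3 xor not a2) and a3) on each row and compare to h:
  a1=0, a2=0, a3=0: formula gives 1, h = 1 ✓
  a1=0, a2=0, a3=1: formula gives 0, h = 0 ✓
  a1=0, a2=1, a3=0: formula gives 1, h = 1 ✓
  a1=0, a2=1, a3=1: formula gives 0, h = 0 ✓
  a1=1, a2=0, a3=0: formula gives 1, h = 1 ✓
  …and likewise for the remaining 3 rows.
No disagreement on any input; they are logically equivalent.

Yes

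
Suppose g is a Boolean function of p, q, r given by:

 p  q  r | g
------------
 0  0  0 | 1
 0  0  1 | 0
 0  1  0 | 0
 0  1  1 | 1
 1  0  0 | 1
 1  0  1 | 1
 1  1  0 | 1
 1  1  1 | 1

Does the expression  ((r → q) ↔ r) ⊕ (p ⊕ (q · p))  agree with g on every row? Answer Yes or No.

Evaluate ((r → q) ↔ r) ⊕ (p ⊕ (q · p)) on each row and compare to g:
  p=0, q=0, r=0: formula gives 0, but g = 1 ✗
Since they disagree at (0,0,0), the expression is not a correct formula for g.

No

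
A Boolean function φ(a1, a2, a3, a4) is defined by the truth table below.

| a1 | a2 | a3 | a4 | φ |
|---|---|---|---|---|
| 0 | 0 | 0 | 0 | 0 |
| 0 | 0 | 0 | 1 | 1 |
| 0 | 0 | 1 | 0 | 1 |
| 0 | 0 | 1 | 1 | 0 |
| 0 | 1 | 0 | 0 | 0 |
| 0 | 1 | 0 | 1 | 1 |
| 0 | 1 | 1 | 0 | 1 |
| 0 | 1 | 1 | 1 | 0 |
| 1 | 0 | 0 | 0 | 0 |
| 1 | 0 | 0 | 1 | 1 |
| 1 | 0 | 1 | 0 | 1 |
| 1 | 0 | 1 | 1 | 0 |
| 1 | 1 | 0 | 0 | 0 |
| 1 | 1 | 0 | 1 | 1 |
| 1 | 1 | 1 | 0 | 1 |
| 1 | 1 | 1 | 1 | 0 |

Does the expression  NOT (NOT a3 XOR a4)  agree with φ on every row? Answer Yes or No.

Yes

Evaluate NOT (NOT a3 XOR a4) on each row and compare to φ:
  a1=0, a2=0, a3=0, a4=0: formula gives 0, φ = 0 ✓
  a1=0, a2=0, a3=0, a4=1: formula gives 1, φ = 1 ✓
  a1=0, a2=0, a3=1, a4=0: formula gives 1, φ = 1 ✓
  a1=0, a2=0, a3=1, a4=1: formula gives 0, φ = 0 ✓
  … (the remaining 12 rows also agree.)
Every row agrees, so the formula is equivalent.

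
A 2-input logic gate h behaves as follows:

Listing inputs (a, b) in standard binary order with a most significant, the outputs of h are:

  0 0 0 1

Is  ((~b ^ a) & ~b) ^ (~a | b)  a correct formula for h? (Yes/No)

No

Evaluate ((~b ^ a) & ~b) ^ (~a | b) on each row and compare to h:
  a=0, b=0: formula gives 0, h = 0 ✓
  a=0, b=1: formula gives 1, but h = 0 ✗
A single disagreement suffices: at (0,1) they differ, so the formula does not compute h.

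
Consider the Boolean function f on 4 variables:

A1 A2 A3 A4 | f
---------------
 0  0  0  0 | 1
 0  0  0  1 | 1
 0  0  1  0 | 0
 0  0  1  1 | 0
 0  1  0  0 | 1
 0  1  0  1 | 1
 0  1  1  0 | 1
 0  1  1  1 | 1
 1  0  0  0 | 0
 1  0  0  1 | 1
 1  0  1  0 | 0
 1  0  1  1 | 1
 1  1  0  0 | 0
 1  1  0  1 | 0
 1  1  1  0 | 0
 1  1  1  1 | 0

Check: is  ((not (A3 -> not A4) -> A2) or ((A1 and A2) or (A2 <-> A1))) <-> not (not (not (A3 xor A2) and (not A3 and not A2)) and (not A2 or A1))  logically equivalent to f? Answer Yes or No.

No

Evaluate ((not (A3 -> not A4) -> A2) or ((A1 and A2) or (A2 <-> A1))) <-> not (not (not (A3 xor A2) and (not A3 and not A2)) and (not A2 or A1)) on each row and compare to f:
  A1=0, A2=0, A3=0, A4=0: formula gives 1, f = 1 ✓
  A1=0, A2=0, A3=0, A4=1: formula gives 1, f = 1 ✓
  A1=0, A2=0, A3=1, A4=0: formula gives 0, f = 0 ✓
  A1=0, A2=0, A3=1, A4=1: formula gives 0, f = 0 ✓
  …
  A1=1, A2=0, A3=0, A4=0: formula gives 1, but f = 0 ✗
Since they disagree at (1,0,0,0), the expression is not a correct formula for f.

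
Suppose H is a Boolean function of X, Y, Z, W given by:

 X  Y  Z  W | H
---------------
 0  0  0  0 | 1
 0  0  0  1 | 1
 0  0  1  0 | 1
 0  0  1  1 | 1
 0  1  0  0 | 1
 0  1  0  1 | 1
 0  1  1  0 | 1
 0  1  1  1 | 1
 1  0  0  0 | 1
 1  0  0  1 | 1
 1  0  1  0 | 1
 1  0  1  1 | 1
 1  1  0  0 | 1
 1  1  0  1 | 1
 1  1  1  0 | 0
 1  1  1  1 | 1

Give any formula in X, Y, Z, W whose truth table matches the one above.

Only row (1,1,1,0) gives 0. So H is 1 everywhere except there — the complement of the minterm X·Y·Z·¬W.

H(X, Y, Z, W) = NOT (((X AND Y) AND Z) AND NOT W)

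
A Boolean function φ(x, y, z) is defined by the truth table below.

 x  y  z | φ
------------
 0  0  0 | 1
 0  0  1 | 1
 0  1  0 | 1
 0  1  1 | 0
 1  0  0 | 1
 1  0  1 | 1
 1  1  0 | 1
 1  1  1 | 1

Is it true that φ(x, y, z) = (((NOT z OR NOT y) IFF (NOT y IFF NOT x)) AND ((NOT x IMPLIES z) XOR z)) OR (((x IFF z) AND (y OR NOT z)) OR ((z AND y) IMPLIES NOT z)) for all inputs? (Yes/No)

Test each input against both φ and the formula:
  x=0, y=0, z=0: formula gives 1, φ = 1 ✓
  x=0, y=0, z=1: formula gives 1, φ = 1 ✓
  x=0, y=1, z=0: formula gives 1, φ = 1 ✓
  x=0, y=1, z=1: formula gives 0, φ = 0 ✓
  x=1, y=0, z=0: formula gives 1, φ = 1 ✓
  … (the remaining 3 rows also agree.)
No disagreement on any input; they are logically equivalent.

Yes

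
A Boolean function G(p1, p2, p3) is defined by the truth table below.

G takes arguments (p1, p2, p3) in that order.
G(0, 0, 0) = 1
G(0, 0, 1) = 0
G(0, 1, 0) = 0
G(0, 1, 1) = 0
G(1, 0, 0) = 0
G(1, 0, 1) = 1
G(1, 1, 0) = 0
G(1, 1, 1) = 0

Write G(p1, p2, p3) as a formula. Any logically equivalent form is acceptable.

G=1 on 2 inputs: (0,0,0), (1,0,1). Reading each as a conjunction of literals (¬p1·¬p2·¬p3, p1·¬p2·p3) and taking the OR gives the canonical DNF.

G(p1, p2, p3) = ((p1' · p2') · p3') + ((p1 · p2') · p3)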